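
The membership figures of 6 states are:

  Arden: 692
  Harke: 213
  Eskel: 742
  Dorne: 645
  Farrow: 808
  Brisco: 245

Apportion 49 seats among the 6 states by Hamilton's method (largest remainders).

Arden: 10, Harke: 3, Eskel: 11, Dorne: 9, Farrow: 12, Brisco: 4

Total 3345; standard divisor 3345/49 ≈ 68.265.
Standard quotas: Arden 10.137, Harke 3.120, Eskel 10.869, Dorne 9.448, Farrow 11.836, Brisco 3.589.
Lower quotas: Arden 10, Harke 3, Eskel 10, Dorne 9, Farrow 11, Brisco 3 (sum 46, leaving 3 seats).
Remainders in descending order: Eskel 0.869, Farrow 0.836, Brisco 0.589, Dorne 0.448, Arden 0.137, Harke 0.120.
Largest remainders: Eskel, Farrow, Brisco receive the extra seats.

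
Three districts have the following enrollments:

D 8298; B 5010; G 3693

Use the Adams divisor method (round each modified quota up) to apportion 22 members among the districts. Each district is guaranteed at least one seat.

Standard divisor 17001/22 ≈ 772.773; standard quotas: D 10.738, B 6.483, G 4.779.
Rounding up gives 11, 7, 5 = 23 seats, so the divisor must be adjusted.
With modified divisor 832: modified quotas D 9.974, B 6.022, G 4.439.
Rounding up: D 10, B 7, G 5 (total 22).

D 10; B 7; G 5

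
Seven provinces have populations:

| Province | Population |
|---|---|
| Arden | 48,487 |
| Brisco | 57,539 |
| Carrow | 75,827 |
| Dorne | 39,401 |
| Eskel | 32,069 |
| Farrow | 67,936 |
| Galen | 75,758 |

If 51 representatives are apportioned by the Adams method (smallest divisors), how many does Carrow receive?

Standard divisor 397017/51 ≈ 7784.647; standard quotas: Arden 6.229, Brisco 7.391, Carrow 9.741, Dorne 5.061, Eskel 4.120, Farrow 8.727, Galen 9.732.
Rounding up gives 7, 8, 10, 6, 5, 9, 10 = 55 seats, so the divisor must be adjusted.
With modified divisor 8300: modified quotas Arden 5.842, Brisco 6.932, Carrow 9.136, Dorne 4.747, Eskel 3.864, Farrow 8.185, Galen 9.127.
Rounding up: Arden 6, Brisco 7, Carrow 10, Dorne 5, Eskel 4, Farrow 9, Galen 10 (total 51).
Carrow receives 10.

10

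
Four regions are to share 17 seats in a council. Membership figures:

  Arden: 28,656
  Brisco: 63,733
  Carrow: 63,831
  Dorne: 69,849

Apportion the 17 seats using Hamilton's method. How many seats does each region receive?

The standard divisor is 226069/17 ≈ 13298.176.
Standard quotas: Arden 2.1549, Brisco 4.7926, Carrow 4.8000, Dorne 5.2525.
Lower quotas: Arden 2, Brisco 4, Carrow 4, Dorne 5 (sum 15, leaving 2 seats).
Remainders in descending order: Carrow 0.8000, Brisco 0.7926, Dorne 0.2525, Arden 0.1549.
Largest remainders: Carrow, Brisco receive the extra seats.

Arden 2, Brisco 5, Carrow 5, Dorne 5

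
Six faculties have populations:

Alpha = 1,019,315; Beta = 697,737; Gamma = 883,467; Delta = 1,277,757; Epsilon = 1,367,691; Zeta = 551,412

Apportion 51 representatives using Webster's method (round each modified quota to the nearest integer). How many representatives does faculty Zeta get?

5

Standard divisor 5797379/51 ≈ 113674.098; standard quotas: Alpha 8.967, Beta 6.138, Gamma 7.772, Delta 11.241, Epsilon 12.032, Zeta 4.851.
Rounding to the nearest integer gives Alpha 9, Beta 6, Gamma 8, Delta 11, Epsilon 12, Zeta 5 — total 51, matching the house size, so no adjustment is needed.
Zeta receives 5.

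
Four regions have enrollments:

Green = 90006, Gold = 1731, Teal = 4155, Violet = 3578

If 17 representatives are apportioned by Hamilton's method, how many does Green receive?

Total 99470; standard divisor 99470/17 ≈ 5851.176.
Standard quotas: Green 15.3825, Gold 0.2958, Teal 0.7101, Violet 0.6115.
Lower quotas: Green 15, Gold 0, Teal 0, Violet 0 (sum 15, leaving 2 seats).
Remainders in descending order: Teal 0.7101, Violet 0.6115, Green 0.3825, Gold 0.2958.
Largest remainders: Teal, Violet receive the extra seats.
Green receives 15.

15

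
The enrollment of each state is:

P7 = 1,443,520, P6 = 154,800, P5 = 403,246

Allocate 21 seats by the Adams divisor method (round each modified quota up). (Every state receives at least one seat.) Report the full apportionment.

Standard divisor 2001566/21 ≈ 95312.667; standard quotas: P7 15.145, P6 1.624, P5 4.231.
Rounding up gives 16, 2, 5 = 23 seats, so the divisor must be adjusted.
With modified divisor 102000: modified quotas P7 14.152, P6 1.518, P5 3.953.
Rounding up: P7 15, P6 2, P5 4 (total 21).

P7=15; P6=2; P5=4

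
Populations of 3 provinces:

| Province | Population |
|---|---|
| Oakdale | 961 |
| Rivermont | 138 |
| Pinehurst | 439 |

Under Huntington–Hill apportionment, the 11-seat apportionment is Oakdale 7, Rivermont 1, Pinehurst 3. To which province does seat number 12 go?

Oakdale

Priority for the next seat is population ÷ (√(s·(s+1))).
Priorities: Oakdale 128.419, Rivermont 97.581, Pinehurst 126.728.
Highest priority: Oakdale.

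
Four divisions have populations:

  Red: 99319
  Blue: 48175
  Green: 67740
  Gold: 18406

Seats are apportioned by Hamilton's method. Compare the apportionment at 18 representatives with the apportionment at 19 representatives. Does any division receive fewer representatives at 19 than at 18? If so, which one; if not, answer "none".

At 18 seats: Red 8, Blue 4, Green 5, Gold 1.
At 19 seats: Red 8, Blue 4, Green 6, Gold 1.
No division's allocation decreased.

none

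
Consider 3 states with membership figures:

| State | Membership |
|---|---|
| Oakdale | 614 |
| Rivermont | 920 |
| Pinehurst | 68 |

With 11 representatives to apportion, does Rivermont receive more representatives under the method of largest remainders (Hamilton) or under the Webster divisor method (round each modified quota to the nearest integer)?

Hamilton: Oakdale 4, Rivermont 6, Pinehurst 1.
Webster: Oakdale 4, Rivermont 7, Pinehurst 0.
Rivermont gets 6 under Hamilton and 7 under Webster.

Webster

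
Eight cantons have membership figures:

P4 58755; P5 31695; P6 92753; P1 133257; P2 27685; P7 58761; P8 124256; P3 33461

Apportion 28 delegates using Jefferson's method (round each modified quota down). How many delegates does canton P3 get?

Standard divisor 560623/28 ≈ 20022.25; standard quotas: P4 2.934, P5 1.583, P6 4.632, P1 6.655, P2 1.383, P7 2.935, P8 6.206, P3 1.671.
Rounding down gives 2, 1, 4, 6, 1, 2, 6, 1 = 23 seats, so the divisor must be adjusted.
With modified divisor 17200: modified quotas P4 3.416, P5 1.843, P6 5.393, P1 7.747, P2 1.610, P7 3.416, P8 7.224, P3 1.945.
Rounding down: P4 3, P5 1, P6 5, P1 7, P2 1, P7 3, P8 7, P3 1 (total 28).
P3 receives 1.

1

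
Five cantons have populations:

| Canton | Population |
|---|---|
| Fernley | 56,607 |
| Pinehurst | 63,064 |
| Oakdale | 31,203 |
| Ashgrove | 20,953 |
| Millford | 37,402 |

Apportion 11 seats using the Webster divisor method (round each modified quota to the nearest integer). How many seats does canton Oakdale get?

2

Standard divisor 209229/11 ≈ 19020.818; standard quotas: Fernley 2.976, Pinehurst 3.316, Oakdale 1.640, Ashgrove 1.102, Millford 1.966.
Rounding to the nearest integer gives Fernley 3, Pinehurst 3, Oakdale 2, Ashgrove 1, Millford 2 — total 11, matching the house size, so no adjustment is needed.
Oakdale receives 2.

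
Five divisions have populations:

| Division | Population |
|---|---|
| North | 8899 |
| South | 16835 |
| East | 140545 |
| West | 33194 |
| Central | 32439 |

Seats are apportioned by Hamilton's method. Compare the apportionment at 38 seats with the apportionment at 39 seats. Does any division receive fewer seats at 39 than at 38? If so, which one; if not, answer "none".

North

At 38 seats: North 2, South 3, East 23, West 5, Central 5.
At 39 seats: North 1, South 3, East 24, West 6, Central 5.
North drops from 2 to 1.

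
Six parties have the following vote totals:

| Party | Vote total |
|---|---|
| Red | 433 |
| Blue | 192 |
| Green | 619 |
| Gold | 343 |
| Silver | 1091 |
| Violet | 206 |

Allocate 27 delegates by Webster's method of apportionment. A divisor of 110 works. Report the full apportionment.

With modified divisor 110: modified quotas Red 3.936, Blue 1.745, Green 5.627, Gold 3.118, Silver 9.918, Violet 1.873.
Rounding to the nearest integer: Red 4, Blue 2, Green 6, Gold 3, Silver 10, Violet 2 (total 27).

Red 4, Blue 2, Green 6, Gold 3, Silver 10, Violet 2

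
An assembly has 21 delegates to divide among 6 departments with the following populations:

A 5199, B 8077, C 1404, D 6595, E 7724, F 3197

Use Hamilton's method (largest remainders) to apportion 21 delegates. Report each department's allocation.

The standard divisor is 32196/21 ≈ 1533.143.
Standard quotas: A 3.3911, B 5.2683, C 0.9158, D 4.3016, E 5.0380, F 2.0853.
Lower quotas: A 3, B 5, C 0, D 4, E 5, F 2 (sum 19, leaving 2 seats).
Remainders in descending order: C 0.9158, A 0.3911, D 0.3016, B 0.2683, F 0.0853, E 0.0380.
The surplus seats go to C, A.

A=4; B=5; C=1; D=4; E=5; F=2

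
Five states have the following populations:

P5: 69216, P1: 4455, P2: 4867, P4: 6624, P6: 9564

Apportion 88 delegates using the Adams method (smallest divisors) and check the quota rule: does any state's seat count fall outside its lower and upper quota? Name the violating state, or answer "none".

Standard quotas: P5 64.301, P1 4.139, P2 4.521, P4 6.154, P6 8.885.
Adams allocation: P5 63, P1 5, P2 5, P4 6, P6 9.
P5 has quota 64.301 (lower 64, upper 65) but receives 63 — outside the quota interval.

P5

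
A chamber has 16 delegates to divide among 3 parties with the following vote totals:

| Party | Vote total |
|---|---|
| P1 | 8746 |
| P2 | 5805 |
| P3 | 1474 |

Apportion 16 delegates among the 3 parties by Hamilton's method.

The standard divisor is 16025/16 ≈ 1001.562.
Standard quotas: P1 8.7324, P2 5.7959, P3 1.4717.
Lower quotas: P1 8, P2 5, P3 1 (sum 14, leaving 2 seats).
Remainders in descending order: P2 0.7959, P1 0.7324, P3 0.4717.
The surplus seats go to P2, P1.

P1=9, P2=6, P3=1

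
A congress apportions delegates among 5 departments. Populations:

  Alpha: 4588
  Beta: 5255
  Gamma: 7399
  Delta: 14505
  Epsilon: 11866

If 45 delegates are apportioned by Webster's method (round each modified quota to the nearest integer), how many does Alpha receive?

5

Standard divisor 43613/45 ≈ 969.178; standard quotas: Alpha 4.734, Beta 5.422, Gamma 7.634, Delta 14.966, Epsilon 12.243.
Rounding to the nearest integer gives Alpha 5, Beta 5, Gamma 8, Delta 15, Epsilon 12 — total 45, matching the house size, so no adjustment is needed.
Alpha receives 5.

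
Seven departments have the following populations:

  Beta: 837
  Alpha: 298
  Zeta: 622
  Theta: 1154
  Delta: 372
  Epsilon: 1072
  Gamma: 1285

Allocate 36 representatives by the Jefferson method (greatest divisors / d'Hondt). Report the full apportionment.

Standard divisor 5640/36 ≈ 156.667; standard quotas: Beta 5.343, Alpha 1.902, Zeta 3.970, Theta 7.366, Delta 2.374, Epsilon 6.843, Gamma 8.202.
Rounding down gives 5, 1, 3, 7, 2, 6, 8 = 32 seats, so the divisor must be adjusted.
With modified divisor 143.5: modified quotas Beta 5.833, Alpha 2.077, Zeta 4.334, Theta 8.042, Delta 2.592, Epsilon 7.470, Gamma 8.955.
Rounding down: Beta 5, Alpha 2, Zeta 4, Theta 8, Delta 2, Epsilon 7, Gamma 8 (total 36).

Beta 5, Alpha 2, Zeta 4, Theta 8, Delta 2, Epsilon 7, Gamma 8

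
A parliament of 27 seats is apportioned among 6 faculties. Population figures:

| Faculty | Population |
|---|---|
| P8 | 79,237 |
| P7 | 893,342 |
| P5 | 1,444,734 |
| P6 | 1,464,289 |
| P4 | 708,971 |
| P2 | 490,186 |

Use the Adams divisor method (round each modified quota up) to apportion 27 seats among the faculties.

P8 1; P7 5; P5 7; P6 7; P4 4; P2 3

Standard divisor 5080759/27 ≈ 188176.259; standard quotas: P8 0.421, P7 4.747, P5 7.678, P6 7.781, P4 3.768, P2 2.605.
Rounding up gives 1, 5, 8, 8, 4, 3 = 29 seats, so the divisor must be adjusted.
With modified divisor 216300: modified quotas P8 0.366, P7 4.130, P5 6.679, P6 6.770, P4 3.278, P2 2.266.
Rounding up: P8 1, P7 5, P5 7, P6 7, P4 4, P2 3 (total 27).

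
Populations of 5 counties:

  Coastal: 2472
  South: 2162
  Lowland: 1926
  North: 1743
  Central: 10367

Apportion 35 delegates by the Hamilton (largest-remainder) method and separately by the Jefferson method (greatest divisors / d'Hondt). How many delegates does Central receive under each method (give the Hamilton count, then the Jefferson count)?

Hamilton: Coastal 5, South 4, Lowland 4, North 3, Central 19.
Jefferson: Coastal 5, South 4, Lowland 3, North 3, Central 20.
Central gets 19 under Hamilton and 20 under Jefferson.

19 and 20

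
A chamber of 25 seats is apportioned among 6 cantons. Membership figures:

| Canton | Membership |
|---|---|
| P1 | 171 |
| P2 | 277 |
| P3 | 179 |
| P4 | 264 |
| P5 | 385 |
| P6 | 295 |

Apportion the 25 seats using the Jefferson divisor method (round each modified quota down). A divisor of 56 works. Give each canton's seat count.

With modified divisor 56: modified quotas P1 3.054, P2 4.946, P3 3.196, P4 4.714, P5 6.875, P6 5.268.
Rounding down: P1 3, P2 4, P3 3, P4 4, P5 6, P6 5 (total 25).

P1=3; P2=4; P3=3; P4=4; P5=6; P6=5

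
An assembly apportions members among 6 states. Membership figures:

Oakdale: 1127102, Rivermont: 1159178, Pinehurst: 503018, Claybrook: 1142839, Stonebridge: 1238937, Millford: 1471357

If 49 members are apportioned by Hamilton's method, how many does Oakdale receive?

The standard divisor is 6642431/49 ≈ 135559.816.
Standard quotas: Oakdale 8.3144, Rivermont 8.5510, Pinehurst 3.7107, Claybrook 8.4305, Stonebridge 9.1394, Millford 10.8539.
Lower quotas: Oakdale 8, Rivermont 8, Pinehurst 3, Claybrook 8, Stonebridge 9, Millford 10 (sum 46, leaving 3 seats).
Remainders in descending order: Millford 0.8539, Pinehurst 0.7107, Rivermont 0.5510, Claybrook 0.4305, Oakdale 0.3144, Stonebridge 0.1394.
Largest remainders: Millford, Pinehurst, Rivermont receive the extra seats.
Oakdale receives 8.

8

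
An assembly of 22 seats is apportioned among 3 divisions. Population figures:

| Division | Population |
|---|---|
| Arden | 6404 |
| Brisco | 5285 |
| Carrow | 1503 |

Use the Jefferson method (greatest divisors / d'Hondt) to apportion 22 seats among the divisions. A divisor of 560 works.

With modified divisor 560: modified quotas Arden 11.436, Brisco 9.438, Carrow 2.684.
Rounding down: Arden 11, Brisco 9, Carrow 2 (total 22).

Arden 11, Brisco 9, Carrow 2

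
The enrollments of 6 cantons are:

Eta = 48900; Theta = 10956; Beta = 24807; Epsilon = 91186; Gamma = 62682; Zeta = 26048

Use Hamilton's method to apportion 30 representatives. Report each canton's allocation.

Eta: 6; Theta: 1; Beta: 3; Epsilon: 10; Gamma: 7; Zeta: 3

Total 264579; standard divisor 264579/30 ≈ 8819.3.
Standard quotas: Eta 5.5447, Theta 1.2423, Beta 2.8128, Epsilon 10.3394, Gamma 7.1074, Zeta 2.9535.
Lower quotas: Eta 5, Theta 1, Beta 2, Epsilon 10, Gamma 7, Zeta 2 (sum 27, leaving 3 seats).
Remainders in descending order: Zeta 0.9535, Beta 0.8128, Eta 0.5447, Epsilon 0.3394, Theta 0.2423, Gamma 0.1074.
The surplus seats go to Zeta, Beta, Eta.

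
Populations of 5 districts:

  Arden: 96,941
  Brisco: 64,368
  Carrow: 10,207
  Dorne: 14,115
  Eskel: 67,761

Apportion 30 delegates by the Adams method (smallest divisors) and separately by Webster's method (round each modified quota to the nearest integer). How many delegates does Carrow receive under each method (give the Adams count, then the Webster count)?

2 and 1

Adams: Arden 11, Brisco 7, Carrow 2, Dorne 2, Eskel 8.
Webster: Arden 11, Brisco 8, Carrow 1, Dorne 2, Eskel 8.
Carrow gets 2 under Adams and 1 under Webster.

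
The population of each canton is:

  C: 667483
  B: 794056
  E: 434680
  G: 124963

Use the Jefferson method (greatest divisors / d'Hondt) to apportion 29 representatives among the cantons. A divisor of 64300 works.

C: 10, B: 12, E: 6, G: 1

With modified divisor 64300: modified quotas C 10.381, B 12.349, E 6.760, G 1.943.
Rounding down: C 10, B 12, E 6, G 1 (total 29).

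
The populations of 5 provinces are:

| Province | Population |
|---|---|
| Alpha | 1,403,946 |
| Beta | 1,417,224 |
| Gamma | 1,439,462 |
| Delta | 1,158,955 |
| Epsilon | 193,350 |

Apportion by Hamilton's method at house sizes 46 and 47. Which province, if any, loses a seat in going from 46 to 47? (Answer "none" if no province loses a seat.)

At 46 seats: Alpha 11, Beta 12, Gamma 12, Delta 9, Epsilon 2.
At 47 seats: Alpha 12, Beta 12, Gamma 12, Delta 10, Epsilon 1.
Epsilon drops from 2 to 1.

Epsilon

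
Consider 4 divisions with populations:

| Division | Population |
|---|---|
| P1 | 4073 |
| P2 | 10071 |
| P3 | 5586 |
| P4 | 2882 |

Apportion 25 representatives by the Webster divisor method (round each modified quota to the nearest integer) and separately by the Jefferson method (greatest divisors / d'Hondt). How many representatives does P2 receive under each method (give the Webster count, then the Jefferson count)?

11 and 12

Webster: P1 5, P2 11, P3 6, P4 3.
Jefferson: P1 4, P2 12, P3 6, P4 3.
P2 gets 11 under Webster and 12 under Jefferson.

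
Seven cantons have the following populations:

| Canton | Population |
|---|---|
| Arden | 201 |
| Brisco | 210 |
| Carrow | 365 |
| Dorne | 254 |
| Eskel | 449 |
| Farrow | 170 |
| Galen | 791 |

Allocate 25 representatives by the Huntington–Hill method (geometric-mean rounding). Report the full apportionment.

Arden: 2, Brisco: 2, Carrow: 4, Dorne: 3, Eskel: 4, Farrow: 2, Galen: 8

With divisor 102: modified quotas Arden 1.971, Brisco 2.059, Carrow 3.578, Dorne 2.490, Eskel 4.402, Farrow 1.667, Galen 7.755.
Geometric-mean thresholds: Arden √(1·2)=1.414, Brisco √(2·3)=2.449, Carrow √(3·4)=3.464, Dorne √(2·3)=2.449, Eskel √(4·5)=4.472, Farrow √(1·2)=1.414, Galen √(7·8)=7.483.
Each quota rounded against its threshold gives Arden 2, Brisco 2, Carrow 4, Dorne 3, Eskel 4, Farrow 2, Galen 8 (total 25).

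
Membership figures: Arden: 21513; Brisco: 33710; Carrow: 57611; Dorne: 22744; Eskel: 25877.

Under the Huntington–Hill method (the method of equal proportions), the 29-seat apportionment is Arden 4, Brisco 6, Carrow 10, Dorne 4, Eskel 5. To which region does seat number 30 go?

Priority for the next seat is population ÷ (√(s·(s+1))).
Priorities: Arden 4810.453, Brisco 5201.566, Carrow 5492.993, Dorne 5085.713, Eskel 4724.472.
Highest priority: Carrow.

Carrow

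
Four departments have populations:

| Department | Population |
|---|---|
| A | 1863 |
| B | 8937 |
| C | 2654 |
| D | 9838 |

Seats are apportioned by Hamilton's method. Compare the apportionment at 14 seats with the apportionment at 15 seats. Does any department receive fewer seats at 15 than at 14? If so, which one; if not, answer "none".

At 14 seats: A 1, B 5, C 2, D 6.
At 15 seats: A 1, B 6, C 2, D 6.
No department's allocation decreased.

none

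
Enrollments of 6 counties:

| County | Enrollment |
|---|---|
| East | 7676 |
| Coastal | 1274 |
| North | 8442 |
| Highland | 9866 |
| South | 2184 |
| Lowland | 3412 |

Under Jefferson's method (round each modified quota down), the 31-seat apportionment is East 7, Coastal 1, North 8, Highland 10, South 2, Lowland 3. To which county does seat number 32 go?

East

Priority for the next seat is population ÷ (current seats + 1).
Priorities: East 959.500, Coastal 637.000, North 938.000, Highland 896.909, South 728.000, Lowland 853.000.
Highest priority: East.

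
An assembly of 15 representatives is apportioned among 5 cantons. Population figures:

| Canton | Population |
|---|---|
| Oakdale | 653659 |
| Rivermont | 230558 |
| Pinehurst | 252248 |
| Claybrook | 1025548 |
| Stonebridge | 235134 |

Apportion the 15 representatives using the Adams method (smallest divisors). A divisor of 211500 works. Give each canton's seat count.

With modified divisor 211500: modified quotas Oakdale 3.091, Rivermont 1.090, Pinehurst 1.193, Claybrook 4.849, Stonebridge 1.112.
Rounding up: Oakdale 4, Rivermont 2, Pinehurst 2, Claybrook 5, Stonebridge 2 (total 15).

Oakdale=4; Rivermont=2; Pinehurst=2; Claybrook=5; Stonebridge=2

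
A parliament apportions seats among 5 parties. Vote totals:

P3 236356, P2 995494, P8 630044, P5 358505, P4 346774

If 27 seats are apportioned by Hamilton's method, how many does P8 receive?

Total 2567173; standard divisor 2567173/27 ≈ 95080.481.
Standard quotas: P3 2.4859, P2 10.4700, P8 6.6264, P5 3.7705, P4 3.6472.
Lower quotas: P3 2, P2 10, P8 6, P5 3, P4 3 (sum 24, leaving 3 seats).
Remainders in descending order: P5 0.7705, P4 0.6472, P8 0.6264, P3 0.4859, P2 0.4700.
Largest remainders: P5, P4, P8 receive the extra seats.
P8 receives 7.

7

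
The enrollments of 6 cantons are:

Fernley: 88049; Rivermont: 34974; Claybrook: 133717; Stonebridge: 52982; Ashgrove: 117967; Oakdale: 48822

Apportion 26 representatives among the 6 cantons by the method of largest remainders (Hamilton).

Total 476511; standard divisor 476511/26 ≈ 18327.346.
Standard quotas: Fernley 4.8042, Rivermont 1.9083, Claybrook 7.2960, Stonebridge 2.8909, Ashgrove 6.4367, Oakdale 2.6639.
Lower quotas: Fernley 4, Rivermont 1, Claybrook 7, Stonebridge 2, Ashgrove 6, Oakdale 2 (sum 22, leaving 4 seats).
Remainders in descending order: Rivermont 0.9083, Stonebridge 0.8909, Fernley 0.8042, Oakdale 0.6639, Ashgrove 0.4367, Claybrook 0.2960.
Largest remainders: Rivermont, Stonebridge, Fernley, Oakdale receive the extra seats.

Fernley 5, Rivermont 2, Claybrook 7, Stonebridge 3, Ashgrove 6, Oakdale 3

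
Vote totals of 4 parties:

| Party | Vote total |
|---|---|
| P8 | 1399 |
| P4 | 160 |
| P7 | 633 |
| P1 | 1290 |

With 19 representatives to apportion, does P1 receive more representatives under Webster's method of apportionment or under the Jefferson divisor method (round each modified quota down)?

Jefferson

Webster: P8 8, P4 1, P7 3, P1 7.
Jefferson: P8 8, P4 0, P7 3, P1 8.
P1 gets 7 under Webster and 8 under Jefferson.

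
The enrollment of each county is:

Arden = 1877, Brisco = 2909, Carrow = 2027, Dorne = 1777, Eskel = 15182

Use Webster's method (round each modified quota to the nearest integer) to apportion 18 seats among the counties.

Arden: 1, Brisco: 2, Carrow: 2, Dorne: 1, Eskel: 12

Standard divisor 23772/18 ≈ 1320.667; standard quotas: Arden 1.421, Brisco 2.203, Carrow 1.535, Dorne 1.346, Eskel 11.496.
Rounding to the nearest integer gives 1, 2, 2, 1, 11 = 17 seats, so the divisor must be adjusted.
With modified divisor 1300: modified quotas Arden 1.444, Brisco 2.238, Carrow 1.559, Dorne 1.367, Eskel 11.678.
Rounding to the nearest integer: Arden 1, Brisco 2, Carrow 2, Dorne 1, Eskel 12 (total 18).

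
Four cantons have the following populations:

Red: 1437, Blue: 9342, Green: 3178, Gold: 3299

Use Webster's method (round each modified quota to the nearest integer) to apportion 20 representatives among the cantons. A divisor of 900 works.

With modified divisor 900: modified quotas Red 1.597, Blue 10.380, Green 3.531, Gold 3.666.
Rounding to the nearest integer: Red 2, Blue 10, Green 4, Gold 4 (total 20).

Red 2; Blue 10; Green 4; Gold 4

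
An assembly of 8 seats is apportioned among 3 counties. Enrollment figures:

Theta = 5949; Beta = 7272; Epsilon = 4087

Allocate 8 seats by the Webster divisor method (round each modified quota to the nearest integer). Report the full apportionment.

Theta: 3, Beta: 3, Epsilon: 2

Standard divisor 17308/8 ≈ 2163.5; standard quotas: Theta 2.750, Beta 3.361, Epsilon 1.889.
Rounding to the nearest integer gives Theta 3, Beta 3, Epsilon 2 — total 8, matching the house size, so no adjustment is needed.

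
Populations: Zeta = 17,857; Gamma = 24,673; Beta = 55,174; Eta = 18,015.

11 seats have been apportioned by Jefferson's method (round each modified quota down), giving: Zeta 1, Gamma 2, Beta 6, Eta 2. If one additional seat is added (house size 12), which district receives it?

Zeta

Priority for the next seat is population ÷ (current seats + 1).
Priorities: Zeta 8928.500, Gamma 8224.333, Beta 7882.000, Eta 6005.000.
Highest priority: Zeta.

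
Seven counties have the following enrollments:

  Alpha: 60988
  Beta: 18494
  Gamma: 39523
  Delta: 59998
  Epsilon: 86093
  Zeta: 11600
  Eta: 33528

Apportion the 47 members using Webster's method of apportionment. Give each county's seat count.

Standard divisor 310224/47 ≈ 6600.511; standard quotas: Alpha 9.240, Beta 2.802, Gamma 5.988, Delta 9.090, Epsilon 13.043, Zeta 1.757, Eta 5.080.
Rounding to the nearest integer gives Alpha 9, Beta 3, Gamma 6, Delta 9, Epsilon 13, Zeta 2, Eta 5 — total 47, matching the house size, so no adjustment is needed.

Alpha: 9; Beta: 3; Gamma: 6; Delta: 9; Epsilon: 13; Zeta: 2; Eta: 5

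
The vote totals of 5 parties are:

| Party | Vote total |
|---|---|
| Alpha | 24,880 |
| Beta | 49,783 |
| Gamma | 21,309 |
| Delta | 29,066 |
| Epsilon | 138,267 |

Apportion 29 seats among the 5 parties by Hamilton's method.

Standard divisor: 263305 ÷ 29 ≈ 9079.483.
Standard quotas: Alpha 2.7402, Beta 5.4830, Gamma 2.3469, Delta 3.2013, Epsilon 15.2285.
Lower quotas: Alpha 2, Beta 5, Gamma 2, Delta 3, Epsilon 15 (sum 27, leaving 2 seats).
Remainders in descending order: Alpha 0.7402, Beta 0.4830, Gamma 0.3469, Epsilon 0.2285, Delta 0.2013.
Largest remainders: Alpha, Beta receive the extra seats.

Alpha=3, Beta=6, Gamma=2, Delta=3, Epsilon=15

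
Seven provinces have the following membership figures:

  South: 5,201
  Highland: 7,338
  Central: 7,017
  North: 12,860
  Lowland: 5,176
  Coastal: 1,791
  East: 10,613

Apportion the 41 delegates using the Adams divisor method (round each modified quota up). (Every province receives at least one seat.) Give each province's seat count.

South=4, Highland=6, Central=6, North=10, Lowland=4, Coastal=2, East=9

Standard divisor 49996/41 ≈ 1219.415; standard quotas: South 4.265, Highland 6.018, Central 5.754, North 10.546, Lowland 4.245, Coastal 1.469, East 8.703.
Rounding up gives 5, 7, 6, 11, 5, 2, 9 = 45 seats, so the divisor must be adjusted.
With modified divisor 1310: modified quotas South 3.970, Highland 5.602, Central 5.356, North 9.817, Lowland 3.951, Coastal 1.367, East 8.102.
Rounding up: South 4, Highland 6, Central 6, North 10, Lowland 4, Coastal 2, East 9 (total 41).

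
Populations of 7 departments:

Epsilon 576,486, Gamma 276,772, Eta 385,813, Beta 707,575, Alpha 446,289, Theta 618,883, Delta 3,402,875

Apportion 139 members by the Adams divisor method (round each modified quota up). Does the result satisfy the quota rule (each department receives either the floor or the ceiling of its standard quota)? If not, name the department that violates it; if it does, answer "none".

Delta

Standard quotas: Epsilon 12.492, Gamma 5.997, Eta 8.360, Beta 15.332, Alpha 9.671, Theta 13.411, Delta 73.737.
Adams allocation: Epsilon 13, Gamma 6, Eta 9, Beta 15, Alpha 10, Theta 14, Delta 72.
Delta has quota 73.737 (lower 73, upper 74) but receives 72 — outside the quota interval.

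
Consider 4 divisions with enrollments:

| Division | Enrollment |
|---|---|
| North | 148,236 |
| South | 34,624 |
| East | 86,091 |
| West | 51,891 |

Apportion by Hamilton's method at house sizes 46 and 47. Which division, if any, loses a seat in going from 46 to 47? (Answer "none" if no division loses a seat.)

At 46 seats: North 21, South 5, East 12, West 8.
At 47 seats: North 22, South 5, East 13, West 7.
West drops from 8 to 7.

West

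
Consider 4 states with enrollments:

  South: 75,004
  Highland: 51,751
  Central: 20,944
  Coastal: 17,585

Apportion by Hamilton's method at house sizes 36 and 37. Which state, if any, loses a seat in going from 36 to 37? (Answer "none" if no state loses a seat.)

none

At 36 seats: South 16, Highland 11, Central 5, Coastal 4.
At 37 seats: South 17, Highland 11, Central 5, Coastal 4.
No state's allocation decreased.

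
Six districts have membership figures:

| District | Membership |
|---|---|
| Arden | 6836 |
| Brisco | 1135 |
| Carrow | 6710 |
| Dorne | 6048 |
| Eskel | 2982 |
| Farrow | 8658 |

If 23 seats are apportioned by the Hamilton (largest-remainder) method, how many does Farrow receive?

6

Standard divisor: 32369 ÷ 23 ≈ 1407.348.
Standard quotas: Arden 4.8574, Brisco 0.8065, Carrow 4.7678, Dorne 4.2974, Eskel 2.1189, Farrow 6.1520.
Lower quotas: Arden 4, Brisco 0, Carrow 4, Dorne 4, Eskel 2, Farrow 6 (sum 20, leaving 3 seats).
Remainders in descending order: Arden 0.8574, Brisco 0.8065, Carrow 0.7678, Dorne 0.2974, Farrow 0.1520, Eskel 0.1189.
Largest remainders: Arden, Brisco, Carrow receive the extra seats.
Farrow receives 6.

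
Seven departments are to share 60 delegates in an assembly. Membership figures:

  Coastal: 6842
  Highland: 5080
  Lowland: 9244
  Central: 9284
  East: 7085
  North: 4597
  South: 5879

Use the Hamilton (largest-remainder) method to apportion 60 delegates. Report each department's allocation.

The standard divisor is 48011/60 ≈ 800.183.
Standard quotas: Coastal 8.5505, Highland 6.3485, Lowland 11.5524, Central 11.6023, East 8.8542, North 5.7449, South 7.3471.
Lower quotas: Coastal 8, Highland 6, Lowland 11, Central 11, East 8, North 5, South 7 (sum 56, leaving 4 seats).
Remainders in descending order: East 0.8542, North 0.7449, Central 0.6023, Lowland 0.5524, Coastal 0.5505, Highland 0.3485, South 0.3471.
Largest remainders: East, North, Central, Lowland receive the extra seats.

Coastal=8, Highland=6, Lowland=12, Central=12, East=9, North=6, South=7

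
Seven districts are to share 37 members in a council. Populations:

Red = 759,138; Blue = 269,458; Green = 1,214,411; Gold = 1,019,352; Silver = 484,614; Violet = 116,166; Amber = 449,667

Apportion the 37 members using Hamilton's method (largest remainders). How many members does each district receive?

Red 7, Blue 2, Green 10, Gold 9, Silver 4, Violet 1, Amber 4

The standard divisor is 4312806/37 ≈ 116562.324.
Standard quotas: Red 6.5127, Blue 2.3117, Green 10.4186, Gold 8.7451, Silver 4.1576, Violet 0.9966, Amber 3.8577.
Lower quotas: Red 6, Blue 2, Green 10, Gold 8, Silver 4, Violet 0, Amber 3 (sum 33, leaving 4 seats).
Remainders in descending order: Violet 0.9966, Amber 0.8577, Gold 0.7451, Red 0.5127, Green 0.4186, Blue 0.3117, Silver 0.1576.
The surplus seats go to Violet, Amber, Gold, Red.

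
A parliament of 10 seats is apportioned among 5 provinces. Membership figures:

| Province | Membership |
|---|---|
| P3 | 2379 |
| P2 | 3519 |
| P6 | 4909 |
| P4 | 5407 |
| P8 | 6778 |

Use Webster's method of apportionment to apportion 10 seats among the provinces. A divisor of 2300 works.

With modified divisor 2300: modified quotas P3 1.034, P2 1.530, P6 2.134, P4 2.351, P8 2.947.
Rounding to the nearest integer: P3 1, P2 2, P6 2, P4 2, P8 3 (total 10).

P3 1; P2 2; P6 2; P4 2; P8 3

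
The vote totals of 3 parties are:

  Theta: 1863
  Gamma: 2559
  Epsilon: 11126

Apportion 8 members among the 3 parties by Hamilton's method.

Theta: 1, Gamma: 1, Epsilon: 6

The standard divisor is 15548/8 ≈ 1943.5.
Standard quotas: Theta 0.9586, Gamma 1.3167, Epsilon 5.7247.
Lower quotas: Theta 0, Gamma 1, Epsilon 5 (sum 6, leaving 2 seats).
Remainders in descending order: Theta 0.9586, Epsilon 0.7247, Gamma 0.3167.
The surplus seats go to Theta, Epsilon.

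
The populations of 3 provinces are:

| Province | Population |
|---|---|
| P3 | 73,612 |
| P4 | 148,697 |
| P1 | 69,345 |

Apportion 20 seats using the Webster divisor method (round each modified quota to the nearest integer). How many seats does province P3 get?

Standard divisor 291654/20 ≈ 14582.7; standard quotas: P3 5.048, P4 10.197, P1 4.755.
Rounding to the nearest integer gives P3 5, P4 10, P1 5 — total 20, matching the house size, so no adjustment is needed.
P3 receives 5.

5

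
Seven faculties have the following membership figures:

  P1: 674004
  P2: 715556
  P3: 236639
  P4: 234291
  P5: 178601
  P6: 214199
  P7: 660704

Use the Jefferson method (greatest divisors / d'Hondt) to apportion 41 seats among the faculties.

P1 10, P2 10, P3 3, P4 3, P5 2, P6 3, P7 10

Standard divisor 2913994/41 ≈ 71073.024; standard quotas: P1 9.483, P2 10.068, P3 3.330, P4 3.296, P5 2.513, P6 3.014, P7 9.296.
Rounding down gives 9, 10, 3, 3, 2, 3, 9 = 39 seats, so the divisor must be adjusted.
With modified divisor 65600: modified quotas P1 10.274, P2 10.908, P3 3.607, P4 3.572, P5 2.723, P6 3.265, P7 10.072.
Rounding down: P1 10, P2 10, P3 3, P4 3, P5 2, P6 3, P7 10 (total 41).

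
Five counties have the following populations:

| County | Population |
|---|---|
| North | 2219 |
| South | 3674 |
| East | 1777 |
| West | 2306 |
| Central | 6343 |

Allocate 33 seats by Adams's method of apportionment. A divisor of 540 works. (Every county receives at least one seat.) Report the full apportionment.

With modified divisor 540: modified quotas North 4.109, South 6.804, East 3.291, West 4.270, Central 11.746.
Rounding up: North 5, South 7, East 4, West 5, Central 12 (total 33).

North 5; South 7; East 4; West 5; Central 12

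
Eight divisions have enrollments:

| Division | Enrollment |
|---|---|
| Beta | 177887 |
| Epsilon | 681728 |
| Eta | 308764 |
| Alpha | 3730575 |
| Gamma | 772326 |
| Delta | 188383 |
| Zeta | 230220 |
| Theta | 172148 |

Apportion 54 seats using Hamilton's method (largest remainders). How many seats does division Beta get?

1

Total 6262031; standard divisor 6262031/54 ≈ 115963.537.
Standard quotas: Beta 1.5340, Epsilon 5.8788, Eta 2.6626, Alpha 32.1702, Gamma 6.6601, Delta 1.6245, Zeta 1.9853, Theta 1.4845.
Lower quotas: Beta 1, Epsilon 5, Eta 2, Alpha 32, Gamma 6, Delta 1, Zeta 1, Theta 1 (sum 49, leaving 5 seats).
Remainders in descending order: Zeta 0.9853, Epsilon 0.8788, Eta 0.6626, Gamma 0.6601, Delta 0.6245, Beta 0.5340, Theta 0.4845, Alpha 0.1702.
Largest remainders: Zeta, Epsilon, Eta, Gamma, Delta receive the extra seats.
Beta receives 1.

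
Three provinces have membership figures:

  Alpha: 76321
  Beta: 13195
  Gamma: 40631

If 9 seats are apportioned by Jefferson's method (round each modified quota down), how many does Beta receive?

Standard divisor 130147/9 ≈ 14460.778; standard quotas: Alpha 5.278, Beta 0.912, Gamma 2.810.
Rounding down gives 5, 0, 2 = 7 seats, so the divisor must be adjusted.
With modified divisor 12862.6: modified quotas Alpha 5.934, Beta 1.026, Gamma 3.159.
Rounding down: Alpha 5, Beta 1, Gamma 3 (total 9).
Beta receives 1.

1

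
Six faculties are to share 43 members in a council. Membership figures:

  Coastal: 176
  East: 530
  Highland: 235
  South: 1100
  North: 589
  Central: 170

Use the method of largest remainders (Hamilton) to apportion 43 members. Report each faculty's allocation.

Coastal=3; East=8; Highland=3; South=17; North=9; Central=3

Standard divisor: 2800 ÷ 43 ≈ 65.116.
Standard quotas: Coastal 2.703, East 8.139, Highland 3.609, South 16.893, North 9.045, Central 2.611.
Lower quotas: Coastal 2, East 8, Highland 3, South 16, North 9, Central 2 (sum 40, leaving 3 seats).
Remainders in descending order: South 0.893, Coastal 0.703, Central 0.611, Highland 0.609, East 0.139, North 0.045.
The surplus seats go to South, Coastal, Central.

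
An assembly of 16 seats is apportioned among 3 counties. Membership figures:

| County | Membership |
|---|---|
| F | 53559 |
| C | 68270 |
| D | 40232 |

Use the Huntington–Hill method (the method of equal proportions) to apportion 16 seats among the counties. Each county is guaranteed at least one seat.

With divisor 10156: modified quotas F 5.274, C 6.722, D 3.961.
Geometric-mean thresholds: F √(5·6)=5.477, C √(6·7)=6.481, D √(3·4)=3.464.
Each quota rounded against its threshold gives F 5, C 7, D 4 (total 16).

F: 5, C: 7, D: 4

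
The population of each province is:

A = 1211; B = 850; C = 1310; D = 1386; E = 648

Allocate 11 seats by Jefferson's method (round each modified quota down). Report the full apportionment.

A 2, B 2, C 3, D 3, E 1

Standard divisor 5405/11 ≈ 491.364; standard quotas: A 2.465, B 1.730, C 2.666, D 2.821, E 1.319.
Rounding down gives 2, 1, 2, 2, 1 = 8 seats, so the divisor must be adjusted.
With modified divisor 410: modified quotas A 2.954, B 2.073, C 3.195, D 3.380, E 1.580.
Rounding down: A 2, B 2, C 3, D 3, E 1 (total 11).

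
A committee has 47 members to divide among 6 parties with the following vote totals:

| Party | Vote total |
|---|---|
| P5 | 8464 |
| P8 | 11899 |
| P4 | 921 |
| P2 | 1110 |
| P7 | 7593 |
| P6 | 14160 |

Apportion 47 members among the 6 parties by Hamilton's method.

The standard divisor is 44147/47 ≈ 939.298.
Standard quotas: P5 9.0110, P8 12.6680, P4 0.9805, P2 1.1817, P7 8.0837, P6 15.0751.
Lower quotas: P5 9, P8 12, P4 0, P2 1, P7 8, P6 15 (sum 45, leaving 2 seats).
Remainders in descending order: P4 0.9805, P8 0.6680, P2 0.1817, P7 0.0837, P6 0.0751, P5 0.0110.
The surplus seats go to P4, P8.

P5 9, P8 13, P4 1, P2 1, P7 8, P6 15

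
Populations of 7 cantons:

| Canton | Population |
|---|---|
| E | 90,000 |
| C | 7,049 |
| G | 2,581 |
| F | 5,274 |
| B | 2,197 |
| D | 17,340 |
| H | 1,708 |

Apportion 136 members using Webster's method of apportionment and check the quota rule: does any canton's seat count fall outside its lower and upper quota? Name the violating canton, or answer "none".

Standard quotas: E 97.028, C 7.599, G 2.783, F 5.686, B 2.369, D 18.694, H 1.841.
Webster allocation: E 96, C 8, G 3, F 6, B 2, D 19, H 2.
E has quota 97.028 (lower 97, upper 98) but receives 96 — outside the quota interval.

E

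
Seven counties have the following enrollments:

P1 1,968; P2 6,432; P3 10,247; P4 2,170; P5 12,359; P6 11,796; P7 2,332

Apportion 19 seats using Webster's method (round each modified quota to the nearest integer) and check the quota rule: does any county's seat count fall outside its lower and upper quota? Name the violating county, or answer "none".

Standard quotas: P1 0.790, P2 2.583, P3 4.116, P4 0.872, P5 4.964, P6 4.738, P7 0.937.
Webster allocation: P1 1, P2 2, P3 4, P4 1, P5 5, P6 5, P7 1.
Every allocation lies between the lower and upper quota.

none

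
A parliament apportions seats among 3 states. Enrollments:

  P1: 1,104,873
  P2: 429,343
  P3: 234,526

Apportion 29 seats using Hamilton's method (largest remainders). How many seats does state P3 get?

The standard divisor is 1768742/29 ≈ 60991.103.
Standard quotas: P1 18.1153, P2 7.0394, P3 3.8452.
Lower quotas: P1 18, P2 7, P3 3 (sum 28, leaving 1 seat).
Remainders in descending order: P3 0.8452, P1 0.1153, P2 0.0394.
The surplus seat goes to P3.
P3 receives 4.

4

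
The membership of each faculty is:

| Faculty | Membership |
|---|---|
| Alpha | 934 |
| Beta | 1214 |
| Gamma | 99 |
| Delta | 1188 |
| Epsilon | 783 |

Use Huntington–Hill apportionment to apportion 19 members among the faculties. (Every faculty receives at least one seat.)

Alpha 4, Beta 5, Gamma 1, Delta 5, Epsilon 4

With divisor 224: modified quotas Alpha 4.170, Beta 5.420, Gamma 0.442, Delta 5.304, Epsilon 3.496.
Geometric-mean thresholds: Alpha √(4·5)=4.472, Beta √(5·6)=5.477, Gamma (min 1), Delta √(5·6)=5.477, Epsilon √(3·4)=3.464.
Each quota rounded against its threshold gives Alpha 4, Beta 5, Gamma 1, Delta 5, Epsilon 4 (total 19).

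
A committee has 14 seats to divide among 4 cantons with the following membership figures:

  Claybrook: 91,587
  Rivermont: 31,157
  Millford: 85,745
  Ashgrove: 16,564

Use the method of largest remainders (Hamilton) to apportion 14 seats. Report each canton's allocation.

Claybrook 6; Rivermont 2; Millford 5; Ashgrove 1

Total 225053; standard divisor 225053/14 ≈ 16075.214.
Standard quotas: Claybrook 5.6974, Rivermont 1.9382, Millford 5.3340, Ashgrove 1.0304.
Lower quotas: Claybrook 5, Rivermont 1, Millford 5, Ashgrove 1 (sum 12, leaving 2 seats).
Remainders in descending order: Rivermont 0.9382, Claybrook 0.6974, Millford 0.3340, Ashgrove 0.0304.
The surplus seats go to Rivermont, Claybrook.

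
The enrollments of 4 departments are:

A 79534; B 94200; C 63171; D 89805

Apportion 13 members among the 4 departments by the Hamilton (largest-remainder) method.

Total 326710; standard divisor 326710/13 ≈ 25131.538.
Standard quotas: A 3.1647, B 3.7483, C 2.5136, D 3.5734.
Lower quotas: A 3, B 3, C 2, D 3 (sum 11, leaving 2 seats).
Remainders in descending order: B 0.7483, D 0.5734, C 0.5136, A 0.1647.
The surplus seats go to B, D.

A: 3, B: 4, C: 2, D: 4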